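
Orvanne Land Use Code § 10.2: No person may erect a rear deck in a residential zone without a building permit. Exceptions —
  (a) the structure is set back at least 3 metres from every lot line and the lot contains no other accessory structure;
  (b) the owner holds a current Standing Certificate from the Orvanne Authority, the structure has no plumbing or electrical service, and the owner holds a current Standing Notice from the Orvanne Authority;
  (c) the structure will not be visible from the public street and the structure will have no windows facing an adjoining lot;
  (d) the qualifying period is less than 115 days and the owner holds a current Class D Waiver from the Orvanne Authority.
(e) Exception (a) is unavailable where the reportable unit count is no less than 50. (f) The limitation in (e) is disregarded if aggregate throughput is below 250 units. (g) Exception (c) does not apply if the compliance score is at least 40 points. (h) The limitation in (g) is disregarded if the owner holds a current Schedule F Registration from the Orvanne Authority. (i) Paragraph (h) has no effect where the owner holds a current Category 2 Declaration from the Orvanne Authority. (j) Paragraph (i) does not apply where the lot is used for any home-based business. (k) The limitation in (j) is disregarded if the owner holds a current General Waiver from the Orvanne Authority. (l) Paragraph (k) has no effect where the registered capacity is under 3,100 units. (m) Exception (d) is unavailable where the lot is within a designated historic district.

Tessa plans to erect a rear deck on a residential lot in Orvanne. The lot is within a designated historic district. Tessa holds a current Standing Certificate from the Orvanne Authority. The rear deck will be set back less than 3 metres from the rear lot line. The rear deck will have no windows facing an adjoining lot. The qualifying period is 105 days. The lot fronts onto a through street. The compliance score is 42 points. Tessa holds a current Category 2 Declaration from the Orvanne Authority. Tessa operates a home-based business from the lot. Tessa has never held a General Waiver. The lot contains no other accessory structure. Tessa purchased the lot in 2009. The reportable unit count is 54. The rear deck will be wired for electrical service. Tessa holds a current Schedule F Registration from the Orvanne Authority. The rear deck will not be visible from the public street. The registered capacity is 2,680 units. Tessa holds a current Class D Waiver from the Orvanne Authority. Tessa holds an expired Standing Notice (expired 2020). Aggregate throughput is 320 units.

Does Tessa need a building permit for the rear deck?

No — exception (c) applies; Tessa does not need a building permit.

Exception (a) fails — the rear setback is under 3 m.
Exception (b) requires that the structure has no plumbing or electrical service; but electrical service is planned, so (b) is unavailable.
Exception (c) is satisfied on its face — the structure will not be visible from the street; no windows face an adjoining lot. As to paragraphs (g)–(l): (g) would limit (c) — the compliance score is 42 points, meeting the 40 points threshold — but (h) sets (g) aside: (h) applies — a current Schedule F Registration is held. (i) would limit (h) — a current Category 2 Declaration is held — but (j) sets (i) aside: (j) operates against (i): a home-based business operates on the lot. (k) is not engaged (the General Waiver is not current), so (j) stands. So (c) applies.
Exception (d)'s conditions are all satisfied: the qualifying period is 105 days, less than the 115 days limit; a current Class D Waiver is held. Turning to paragraph (m): (m) is triggered — the lot is in a historic district. Exception (d) does not apply.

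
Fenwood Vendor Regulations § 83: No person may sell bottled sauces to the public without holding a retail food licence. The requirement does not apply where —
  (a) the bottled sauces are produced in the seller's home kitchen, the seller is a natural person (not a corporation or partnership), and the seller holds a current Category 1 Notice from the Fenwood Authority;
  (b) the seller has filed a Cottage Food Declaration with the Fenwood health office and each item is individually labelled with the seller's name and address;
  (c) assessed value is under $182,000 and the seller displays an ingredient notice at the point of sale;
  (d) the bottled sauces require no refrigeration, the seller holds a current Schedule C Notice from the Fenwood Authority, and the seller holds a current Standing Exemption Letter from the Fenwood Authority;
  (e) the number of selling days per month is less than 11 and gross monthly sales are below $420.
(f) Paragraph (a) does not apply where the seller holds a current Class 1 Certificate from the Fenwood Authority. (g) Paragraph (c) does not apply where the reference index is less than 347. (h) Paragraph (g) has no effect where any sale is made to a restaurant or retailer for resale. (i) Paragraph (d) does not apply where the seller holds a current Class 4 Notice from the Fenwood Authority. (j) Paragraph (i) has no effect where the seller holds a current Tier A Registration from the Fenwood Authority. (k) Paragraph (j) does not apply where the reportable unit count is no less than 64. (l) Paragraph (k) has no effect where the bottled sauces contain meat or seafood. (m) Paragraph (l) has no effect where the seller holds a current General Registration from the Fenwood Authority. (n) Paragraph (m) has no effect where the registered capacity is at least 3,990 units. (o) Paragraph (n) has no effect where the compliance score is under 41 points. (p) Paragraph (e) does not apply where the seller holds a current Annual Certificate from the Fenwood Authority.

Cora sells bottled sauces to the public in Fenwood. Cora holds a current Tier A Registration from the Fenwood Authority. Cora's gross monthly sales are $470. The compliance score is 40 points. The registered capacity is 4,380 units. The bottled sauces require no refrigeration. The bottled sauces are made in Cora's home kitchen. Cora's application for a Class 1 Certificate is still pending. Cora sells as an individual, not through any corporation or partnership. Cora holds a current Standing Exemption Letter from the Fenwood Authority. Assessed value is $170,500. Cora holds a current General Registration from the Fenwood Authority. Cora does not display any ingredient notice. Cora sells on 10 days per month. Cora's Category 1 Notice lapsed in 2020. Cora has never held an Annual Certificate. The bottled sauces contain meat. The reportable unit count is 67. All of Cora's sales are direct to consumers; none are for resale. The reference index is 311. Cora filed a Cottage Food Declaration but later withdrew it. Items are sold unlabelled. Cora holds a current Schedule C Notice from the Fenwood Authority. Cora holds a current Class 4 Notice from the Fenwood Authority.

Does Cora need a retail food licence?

Exception (a) does not apply: the Category 1 Notice is not current.
Exception (b) requires that the seller has filed a Cottage Food Declaration with the Fenwood health office; but the Cottage Food Declaration was withdrawn, so (b) is unavailable.
Exception (c) requires that the seller displays an ingredient notice at the point of sale; but no ingredient notice is displayed, so (c) is unavailable.
All of (d)'s requirements are met (the bottled sauces are shelf-stable; a current Schedule C Notice is held; a current Standing Exemption Letter is held). However, paragraphs (i)–(o) must be considered: (i) applies — a current Class 4 Notice is held. (j) would limit (i) — a current Tier A Registration is held — but (k) sets (j) aside: (k) operates against (j): the reportable unit count is 67, meeting the 64 threshold. (l) is engaged (the bottled sauces contain meat), but is overridden by (m): (m) is triggered — a current General Registration is held. (n) operates (the registered capacity is 4,380 units, meeting the 3,990 units threshold), but is overridden by (o): (o) operates against (n): the compliance score is 40 points, under the 41 points limit. So (d) is unavailable.
Exception (e) does not apply: gross monthly sales are $470, not below $420.
Every exception is unavailable, so the rule governs.

Yes — Cora must hold a retail food licence.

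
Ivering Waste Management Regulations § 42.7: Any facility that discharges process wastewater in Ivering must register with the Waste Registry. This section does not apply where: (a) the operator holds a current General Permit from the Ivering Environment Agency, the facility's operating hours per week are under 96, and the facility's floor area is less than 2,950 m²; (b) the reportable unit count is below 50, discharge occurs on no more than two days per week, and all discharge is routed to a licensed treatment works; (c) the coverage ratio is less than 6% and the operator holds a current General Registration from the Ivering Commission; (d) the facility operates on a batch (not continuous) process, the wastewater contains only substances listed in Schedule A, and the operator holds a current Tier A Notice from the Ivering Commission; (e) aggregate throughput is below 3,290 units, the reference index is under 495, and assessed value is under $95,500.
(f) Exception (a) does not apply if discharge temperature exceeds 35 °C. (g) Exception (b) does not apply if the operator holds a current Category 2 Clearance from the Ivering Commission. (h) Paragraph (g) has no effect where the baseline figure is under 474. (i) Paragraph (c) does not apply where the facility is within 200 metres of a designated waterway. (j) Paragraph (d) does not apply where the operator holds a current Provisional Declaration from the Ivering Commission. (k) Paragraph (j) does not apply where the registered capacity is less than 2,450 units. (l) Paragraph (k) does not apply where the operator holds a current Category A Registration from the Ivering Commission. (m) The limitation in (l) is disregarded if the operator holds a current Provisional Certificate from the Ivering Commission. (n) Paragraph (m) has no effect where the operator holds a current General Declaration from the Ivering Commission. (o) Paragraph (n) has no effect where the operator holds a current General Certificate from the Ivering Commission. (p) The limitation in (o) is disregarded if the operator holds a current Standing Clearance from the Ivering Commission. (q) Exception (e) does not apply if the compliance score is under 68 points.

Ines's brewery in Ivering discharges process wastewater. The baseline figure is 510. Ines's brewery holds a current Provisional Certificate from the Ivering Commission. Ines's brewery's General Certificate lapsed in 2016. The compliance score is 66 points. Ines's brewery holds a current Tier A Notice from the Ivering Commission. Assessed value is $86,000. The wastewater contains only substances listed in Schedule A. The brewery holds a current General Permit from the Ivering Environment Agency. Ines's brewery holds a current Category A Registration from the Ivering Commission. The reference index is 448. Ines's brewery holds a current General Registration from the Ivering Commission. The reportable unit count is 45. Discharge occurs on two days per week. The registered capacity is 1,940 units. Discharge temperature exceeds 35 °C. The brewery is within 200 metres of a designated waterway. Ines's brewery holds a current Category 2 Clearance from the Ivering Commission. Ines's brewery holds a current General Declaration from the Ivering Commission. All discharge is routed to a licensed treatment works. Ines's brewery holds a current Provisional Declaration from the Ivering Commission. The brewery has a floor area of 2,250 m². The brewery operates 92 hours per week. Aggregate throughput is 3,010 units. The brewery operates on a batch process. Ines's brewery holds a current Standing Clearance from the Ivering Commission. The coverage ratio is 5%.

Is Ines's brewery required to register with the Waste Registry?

Exception (a) is satisfied on its face — a current General Permit is held; the facility's operating hours per week are 92, under the 96 limit; the facility's floor area is 2,250 m², less than the 2,950 m² limit. But applying paragraph (f): (f) is engaged — discharge temperature exceeds 35 °C. So (a) is unavailable.
Exception (b): the reportable unit count is 45, below the 50 limit; discharge occurs on no more than two days per week; discharge is routed to a licensed treatment works — every condition holds. But applying paragraphs (g)–(h): (g) applies — a current Category 2 Clearance is held. (h), which would lift (g), is not engaged — the baseline figure is 510, not under 474. (b) is therefore removed.
Exception (c)'s conditions are all satisfied: the coverage ratio is 5%, less than the 6% limit; a current General Registration is held. But applying paragraph (i): (i) is triggered — the brewery is within 200 m of a designated waterway. Exception (c) does not apply.
Exception (d) is satisfied on its face — the facility operates on a batch process; the wastewater is Schedule-A-only; a current Tier A Notice is held. But: (j) is engaged — a current Provisional Declaration is held. (k) is engaged (the registered capacity is 1,940 units, less than the 2,450 units limit), but is itself disapplied by (l): (l) operates against (k): a current Category A Registration is held. (m) is triggered (a current Provisional Certificate is held), but is overridden by (n): (n) operates against (m): a current General Declaration is held. (o) is inapplicable (the General Certificate is not current), so (n) stands. Exception (d) does not apply.
Exception (e): aggregate throughput is 3,010 units, below the 3,290 units limit; the reference index is 448, under the 495 limit; assessed value is $86,000, under the $95,500 limit — every condition holds. But: (q) operates against (e): the compliance score is 66 points, under the 68 points limit. Exception (e) does not apply.
Every exception is unavailable, so the rule governs.

Yes — Ines's brewery must register with the Waste Registry.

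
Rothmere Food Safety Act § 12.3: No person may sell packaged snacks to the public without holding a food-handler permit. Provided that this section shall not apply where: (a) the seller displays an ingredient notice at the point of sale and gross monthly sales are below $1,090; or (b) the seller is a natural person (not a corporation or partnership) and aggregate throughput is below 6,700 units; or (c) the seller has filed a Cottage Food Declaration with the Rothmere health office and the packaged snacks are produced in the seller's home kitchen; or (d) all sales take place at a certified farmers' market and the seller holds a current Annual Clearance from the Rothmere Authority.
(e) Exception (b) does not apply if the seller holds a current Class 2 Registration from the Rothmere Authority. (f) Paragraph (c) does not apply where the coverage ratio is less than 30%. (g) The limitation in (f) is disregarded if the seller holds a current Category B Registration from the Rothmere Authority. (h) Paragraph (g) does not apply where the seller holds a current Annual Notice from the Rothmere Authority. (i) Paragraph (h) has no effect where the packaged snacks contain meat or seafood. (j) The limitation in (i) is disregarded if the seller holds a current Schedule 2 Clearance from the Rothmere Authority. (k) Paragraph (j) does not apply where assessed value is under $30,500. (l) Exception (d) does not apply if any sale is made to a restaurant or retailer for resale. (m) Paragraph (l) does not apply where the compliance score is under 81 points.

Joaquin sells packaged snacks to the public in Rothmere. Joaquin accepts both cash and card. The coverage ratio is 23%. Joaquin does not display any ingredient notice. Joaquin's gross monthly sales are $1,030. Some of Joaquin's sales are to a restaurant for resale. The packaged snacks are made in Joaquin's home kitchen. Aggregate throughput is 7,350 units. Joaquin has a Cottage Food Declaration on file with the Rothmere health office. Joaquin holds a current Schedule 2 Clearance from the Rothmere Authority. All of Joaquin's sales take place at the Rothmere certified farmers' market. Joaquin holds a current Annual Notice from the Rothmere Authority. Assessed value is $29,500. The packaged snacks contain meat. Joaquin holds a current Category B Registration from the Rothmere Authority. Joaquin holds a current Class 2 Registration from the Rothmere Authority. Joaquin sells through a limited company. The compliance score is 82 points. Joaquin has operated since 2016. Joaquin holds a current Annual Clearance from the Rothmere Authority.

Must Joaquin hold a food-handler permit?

No — exception (c) applies; Joaquin is not required to hold a food-handler permit.

Exception (a) does not apply: no ingredient notice is displayed.
Exception (b) fails — the seller operates through a limited company.
Exception (c)'s conditions are all satisfied: a Cottage Food Declaration is on file; the packaged snacks are home-kitchen produced. Under paragraphs (f)–(k): (f) is triggered (the coverage ratio is 23%, less than the 30% limit), but is set aside by (g): (g) operates against (f): a current Category B Registration is held. (h) applies (a current Annual Notice is held), but is itself disapplied by (i): (i) applies — the packaged snacks contain meat. (j) would limit (i) — a current Schedule 2 Clearance is held — but (k) sets (j) aside: (k) operates — assessed value is $29,500, under the $30,500 limit. (c) remains available.
Exception (d): all sales are at a certified farmers' market; a current Annual Clearance is held — every condition holds. However, paragraphs (l)–(m) must be considered: (l) operates against (d): some sales are to a restaurant for resale. (m), which would lift (l), is inapplicable — the compliance score is 82 points, not under 81 points. (d) is therefore removed.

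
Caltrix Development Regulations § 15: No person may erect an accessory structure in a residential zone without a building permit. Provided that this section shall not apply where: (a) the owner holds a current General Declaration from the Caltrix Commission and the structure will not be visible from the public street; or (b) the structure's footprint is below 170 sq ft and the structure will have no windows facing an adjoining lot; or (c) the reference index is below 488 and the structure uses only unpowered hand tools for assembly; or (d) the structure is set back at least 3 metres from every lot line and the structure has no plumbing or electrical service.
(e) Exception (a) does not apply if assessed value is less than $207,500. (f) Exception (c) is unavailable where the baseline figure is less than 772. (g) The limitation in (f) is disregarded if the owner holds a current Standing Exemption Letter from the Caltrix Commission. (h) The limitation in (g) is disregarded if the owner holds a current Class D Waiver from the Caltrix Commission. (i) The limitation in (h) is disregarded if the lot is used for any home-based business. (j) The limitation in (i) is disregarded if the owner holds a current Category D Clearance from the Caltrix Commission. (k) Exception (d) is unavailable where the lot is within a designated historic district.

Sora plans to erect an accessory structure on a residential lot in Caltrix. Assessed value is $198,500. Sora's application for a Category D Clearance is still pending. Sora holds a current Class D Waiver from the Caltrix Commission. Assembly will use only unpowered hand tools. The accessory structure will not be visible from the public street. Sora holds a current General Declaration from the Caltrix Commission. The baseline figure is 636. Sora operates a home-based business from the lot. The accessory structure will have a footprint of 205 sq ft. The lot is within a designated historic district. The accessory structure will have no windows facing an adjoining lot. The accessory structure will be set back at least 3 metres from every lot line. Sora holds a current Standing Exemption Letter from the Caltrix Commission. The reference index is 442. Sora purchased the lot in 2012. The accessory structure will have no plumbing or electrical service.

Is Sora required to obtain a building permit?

No — exception (c) applies; Sora does not need a building permit.

Exception (a) is satisfied on its face — a current General Declaration is held; the structure will not be visible from the street. But: (e) operates against (a): assessed value is $198,500, less than the $207,500 limit. Exception (a) does not apply.
Exception (b) requires that the structure's footprint is below 170 sq ft; but the structure's footprint is 205 sq ft, not below 170 sq ft, so (b) is unavailable.
All of (c)'s requirements are met (the reference index is 442, below the 488 limit; assembly uses only hand tools). Under paragraphs (f)–(j): (f) would limit (c) — the baseline figure is 636, less than the 772 limit — but (g) sets (f) aside: (g) operates against (f): a current Standing Exemption Letter is held. (h) is engaged (a current Class D Waiver is held), but is overridden by (i): (i) operates against (h): a home-based business operates on the lot. (j), which would lift (i), does not operate here — there is no Category D Clearance in force. So (c) applies.
Exception (d) is satisfied on its face — the setback is at least 3 m on every side; there is no plumbing or electrical service. However, paragraph (k) must be considered: (k) operates against (d): the lot is in a historic district. (d) is therefore removed.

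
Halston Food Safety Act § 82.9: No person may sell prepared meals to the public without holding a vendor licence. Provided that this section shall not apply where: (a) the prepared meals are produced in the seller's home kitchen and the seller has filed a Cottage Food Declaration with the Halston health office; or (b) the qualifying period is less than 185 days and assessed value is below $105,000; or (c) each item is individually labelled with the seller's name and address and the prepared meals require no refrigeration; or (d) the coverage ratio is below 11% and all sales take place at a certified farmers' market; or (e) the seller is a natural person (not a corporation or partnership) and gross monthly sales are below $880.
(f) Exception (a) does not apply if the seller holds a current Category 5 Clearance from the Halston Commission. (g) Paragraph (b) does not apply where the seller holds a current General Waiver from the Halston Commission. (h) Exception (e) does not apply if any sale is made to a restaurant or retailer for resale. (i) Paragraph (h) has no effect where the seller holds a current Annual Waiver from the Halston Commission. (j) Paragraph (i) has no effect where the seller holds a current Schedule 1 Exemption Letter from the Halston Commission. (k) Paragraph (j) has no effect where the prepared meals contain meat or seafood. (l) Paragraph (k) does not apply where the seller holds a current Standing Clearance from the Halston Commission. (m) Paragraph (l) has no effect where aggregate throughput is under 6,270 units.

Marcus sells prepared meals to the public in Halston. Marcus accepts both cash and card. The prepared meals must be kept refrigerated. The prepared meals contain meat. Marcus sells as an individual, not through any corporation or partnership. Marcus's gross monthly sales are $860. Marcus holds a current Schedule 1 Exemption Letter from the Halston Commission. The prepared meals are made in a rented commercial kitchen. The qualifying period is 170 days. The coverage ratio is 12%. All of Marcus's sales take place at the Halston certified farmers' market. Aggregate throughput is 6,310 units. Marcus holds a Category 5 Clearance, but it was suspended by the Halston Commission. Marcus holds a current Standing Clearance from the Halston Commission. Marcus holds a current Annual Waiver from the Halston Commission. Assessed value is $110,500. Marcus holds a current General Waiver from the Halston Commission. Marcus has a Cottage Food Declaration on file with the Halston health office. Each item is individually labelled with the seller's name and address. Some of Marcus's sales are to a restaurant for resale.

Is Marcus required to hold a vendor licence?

Exception (a) requires that the prepared meals are produced in the seller's home kitchen; but the prepared meals are made in a commercial kitchen, not a home kitchen, so (a) is unavailable.
Exception (b) requires that assessed value is below $105,000; but assessed value is $110,500, not below $105,000, so (b) is unavailable.
Exception (c) fails — the prepared meals require refrigeration.
Exception (d) fails — the coverage ratio is 12%, not below 11%.
Exception (e): the seller is a natural person; gross monthly sales are $860, below the $880 limit — every condition holds. Turning to paragraphs (h)–(m): (h) operates against (e): some sales are to a restaurant for resale. (i) would limit (h) — a current Annual Waiver is held — but (j) sets (i) aside: (j) applies — a current Schedule 1 Exemption Letter is held. (k) would limit (j) — the prepared meals contain meat — but (l) sets (k) aside: (l) operates against (k): a current Standing Clearance is held. (m), which would lift (l), does not operate here — aggregate throughput is 6,310 units, not under 6,270 units. Exception (e) does not apply.
Every exception is unavailable, so the rule governs.

Yes — Marcus must hold a vendor licence.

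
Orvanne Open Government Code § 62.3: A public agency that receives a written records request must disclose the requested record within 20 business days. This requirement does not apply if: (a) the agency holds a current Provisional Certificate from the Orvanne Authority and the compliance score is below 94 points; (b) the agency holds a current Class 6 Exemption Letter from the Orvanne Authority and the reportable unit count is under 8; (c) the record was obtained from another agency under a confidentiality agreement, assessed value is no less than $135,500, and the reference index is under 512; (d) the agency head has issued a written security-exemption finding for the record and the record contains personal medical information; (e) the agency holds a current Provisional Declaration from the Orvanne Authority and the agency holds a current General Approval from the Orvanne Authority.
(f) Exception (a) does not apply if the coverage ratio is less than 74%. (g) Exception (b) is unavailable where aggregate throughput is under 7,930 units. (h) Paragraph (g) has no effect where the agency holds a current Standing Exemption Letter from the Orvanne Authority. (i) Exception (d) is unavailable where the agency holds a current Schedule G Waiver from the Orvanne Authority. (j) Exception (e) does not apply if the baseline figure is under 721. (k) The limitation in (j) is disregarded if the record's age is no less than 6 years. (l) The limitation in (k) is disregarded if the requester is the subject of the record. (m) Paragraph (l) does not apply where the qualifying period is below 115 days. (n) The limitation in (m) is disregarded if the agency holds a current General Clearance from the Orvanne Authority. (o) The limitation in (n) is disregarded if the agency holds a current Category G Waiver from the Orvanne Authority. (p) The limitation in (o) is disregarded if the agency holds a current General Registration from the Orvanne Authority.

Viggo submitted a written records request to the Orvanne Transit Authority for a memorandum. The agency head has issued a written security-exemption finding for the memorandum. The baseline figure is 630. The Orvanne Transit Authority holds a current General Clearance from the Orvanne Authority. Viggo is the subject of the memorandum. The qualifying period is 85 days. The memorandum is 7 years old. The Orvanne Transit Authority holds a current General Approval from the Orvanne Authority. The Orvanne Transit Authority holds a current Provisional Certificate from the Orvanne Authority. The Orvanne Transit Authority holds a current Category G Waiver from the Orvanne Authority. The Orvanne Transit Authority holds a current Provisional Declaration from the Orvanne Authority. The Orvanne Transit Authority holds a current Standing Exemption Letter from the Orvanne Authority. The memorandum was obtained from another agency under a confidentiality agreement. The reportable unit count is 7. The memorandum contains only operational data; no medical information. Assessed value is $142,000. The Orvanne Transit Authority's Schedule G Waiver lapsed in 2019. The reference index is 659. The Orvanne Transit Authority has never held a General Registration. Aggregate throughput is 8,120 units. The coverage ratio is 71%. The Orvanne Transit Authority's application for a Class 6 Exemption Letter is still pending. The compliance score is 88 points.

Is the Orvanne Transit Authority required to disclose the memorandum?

No — exception (e) applies; the Orvanne Transit Authority is not required to disclose the memorandum.

Exception (a)'s conditions are all satisfied: a current Provisional Certificate is held; the compliance score is 88 points, below the 94 points limit. But applying paragraph (f): (f) is engaged — the coverage ratio is 71%, less than the 74% limit. Exception (a) does not apply.
Exception (b) fails — no current Class 6 Exemption Letter is held.
Exception (c) fails — the reference index is 659, not under 512.
Exception (d) fails — the memorandum contains only operational data.
All of (e)'s requirements are met (a current Provisional Declaration is held; a current General Approval is held). Considering the limiting provisions: (j) would limit (e) — the baseline figure is 630, under the 721 limit — but (k) sets (j) aside: (k) applies — the record's age is 7 years, meeting the 6 years threshold. (l) would limit (k) — Viggo is the subject of the memorandum — but (m) sets (l) aside: (m) operates against (l): the qualifying period is 85 days, below the 115 days limit. (n) is engaged (a current General Clearance is held), but is set aside by (o): (o) operates against (n): a current Category G Waiver is held. (p), which would lift (o), does not operate here — no current General Registration is held. (e) remains available.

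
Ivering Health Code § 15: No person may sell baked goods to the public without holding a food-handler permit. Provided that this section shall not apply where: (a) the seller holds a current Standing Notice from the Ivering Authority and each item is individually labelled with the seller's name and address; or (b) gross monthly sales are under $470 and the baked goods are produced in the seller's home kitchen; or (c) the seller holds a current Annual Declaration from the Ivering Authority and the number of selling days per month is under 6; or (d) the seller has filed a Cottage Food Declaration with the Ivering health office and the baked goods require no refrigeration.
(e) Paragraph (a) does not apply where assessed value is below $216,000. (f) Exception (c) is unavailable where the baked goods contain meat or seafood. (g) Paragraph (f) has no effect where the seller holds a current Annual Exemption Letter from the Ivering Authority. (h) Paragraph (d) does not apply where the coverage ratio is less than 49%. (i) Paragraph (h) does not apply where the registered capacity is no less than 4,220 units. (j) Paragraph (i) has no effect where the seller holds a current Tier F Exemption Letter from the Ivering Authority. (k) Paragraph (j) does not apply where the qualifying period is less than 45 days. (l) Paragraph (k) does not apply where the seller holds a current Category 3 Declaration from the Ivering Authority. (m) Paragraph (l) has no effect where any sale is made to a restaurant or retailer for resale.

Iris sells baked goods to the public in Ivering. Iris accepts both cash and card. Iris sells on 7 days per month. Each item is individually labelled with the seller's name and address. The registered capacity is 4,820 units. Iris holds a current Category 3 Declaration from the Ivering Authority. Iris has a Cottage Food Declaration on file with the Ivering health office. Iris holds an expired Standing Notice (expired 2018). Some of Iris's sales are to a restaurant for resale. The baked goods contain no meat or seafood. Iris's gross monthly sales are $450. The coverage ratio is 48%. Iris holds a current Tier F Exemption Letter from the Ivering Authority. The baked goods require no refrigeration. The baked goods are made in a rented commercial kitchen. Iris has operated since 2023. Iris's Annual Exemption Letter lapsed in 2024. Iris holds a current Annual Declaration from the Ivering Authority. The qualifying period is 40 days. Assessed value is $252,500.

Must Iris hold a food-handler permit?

No — exception (d) applies; Iris is not required to hold a food-handler permit.

Exception (a) requires that the seller holds a current Standing Notice from the Ivering Authority; but no current Standing Notice is held, so (a) is unavailable.
Exception (b) does not apply: the baked goods are made in a commercial kitchen, not a home kitchen.
Exception (c) requires that the number of selling days per month is under 6; but the number of selling days per month is 7, not under 6, so (c) is unavailable.
All of (d)'s requirements are met (a Cottage Food Declaration is on file; the baked goods are shelf-stable). Applying paragraphs (h)–(m): (h) would limit (d) — the coverage ratio is 48%, less than the 49% limit — but (i) sets (h) aside: (i) is triggered — the registered capacity is 4,820 units, meeting the 4,220 units threshold. (j) is engaged (a current Tier F Exemption Letter is held), but yields to (k): (k) operates against (j): the qualifying period is 40 days, less than the 45 days limit. (l) applies (a current Category 3 Declaration is held), but is overridden by (m): (m) is triggered — some sales are to a restaurant for resale. (d) remains available.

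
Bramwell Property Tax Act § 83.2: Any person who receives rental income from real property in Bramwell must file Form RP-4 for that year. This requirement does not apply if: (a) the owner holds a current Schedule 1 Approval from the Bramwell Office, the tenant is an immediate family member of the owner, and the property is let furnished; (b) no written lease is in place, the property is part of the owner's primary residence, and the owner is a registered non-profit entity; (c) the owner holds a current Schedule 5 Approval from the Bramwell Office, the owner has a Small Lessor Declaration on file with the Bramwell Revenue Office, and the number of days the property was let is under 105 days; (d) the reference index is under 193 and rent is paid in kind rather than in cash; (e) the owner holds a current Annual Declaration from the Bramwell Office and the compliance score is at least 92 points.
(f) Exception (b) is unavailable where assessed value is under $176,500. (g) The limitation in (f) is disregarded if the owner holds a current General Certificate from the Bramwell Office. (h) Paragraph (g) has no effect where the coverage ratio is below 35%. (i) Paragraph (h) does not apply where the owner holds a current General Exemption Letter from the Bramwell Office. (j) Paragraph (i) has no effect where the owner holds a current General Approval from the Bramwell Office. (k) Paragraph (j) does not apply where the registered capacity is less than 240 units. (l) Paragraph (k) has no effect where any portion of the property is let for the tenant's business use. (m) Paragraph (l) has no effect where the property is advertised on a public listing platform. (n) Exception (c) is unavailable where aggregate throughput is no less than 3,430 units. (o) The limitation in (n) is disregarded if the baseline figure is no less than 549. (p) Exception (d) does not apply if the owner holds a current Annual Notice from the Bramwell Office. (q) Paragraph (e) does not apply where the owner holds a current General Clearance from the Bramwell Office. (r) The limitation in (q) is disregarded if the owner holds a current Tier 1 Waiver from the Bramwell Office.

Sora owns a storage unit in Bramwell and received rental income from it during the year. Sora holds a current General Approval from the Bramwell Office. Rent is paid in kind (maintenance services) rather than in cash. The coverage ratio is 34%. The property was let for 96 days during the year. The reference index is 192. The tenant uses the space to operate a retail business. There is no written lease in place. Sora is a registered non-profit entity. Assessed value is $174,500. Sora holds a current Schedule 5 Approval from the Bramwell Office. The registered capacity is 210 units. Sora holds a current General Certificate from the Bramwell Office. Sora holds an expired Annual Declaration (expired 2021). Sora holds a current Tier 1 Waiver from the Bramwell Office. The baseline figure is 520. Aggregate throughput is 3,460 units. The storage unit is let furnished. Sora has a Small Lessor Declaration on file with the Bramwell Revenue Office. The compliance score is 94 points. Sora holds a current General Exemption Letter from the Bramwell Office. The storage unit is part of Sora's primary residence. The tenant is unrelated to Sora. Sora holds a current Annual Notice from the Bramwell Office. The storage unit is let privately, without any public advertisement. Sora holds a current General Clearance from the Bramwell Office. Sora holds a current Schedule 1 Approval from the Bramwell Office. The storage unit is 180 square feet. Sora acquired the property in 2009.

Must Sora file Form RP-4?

Yes — Sora must file Form RP-4.

Exception (a) fails — the tenant is unrelated to the owner.
All of (b)'s requirements are met (there is no written lease; the storage unit is part of the primary residence; Sora is a registered non-profit). Turning to paragraphs (f)–(m): (f) operates against (b): assessed value is $174,500, under the $176,500 limit. (g) would limit (f) — a current General Certificate is held — but (h) sets (g) aside: (h) operates against (g): the coverage ratio is 34%, below the 35% limit. (i) is triggered (a current General Exemption Letter is held), but yields to (j): (j) operates — a current General Approval is held. (k) would limit (j) — the registered capacity is 210 units, less than the 240 units limit — but (l) sets (k) aside: (l) operates against (k): the space is let for business use. (m), which would lift (l), is not engaged — the property is let privately without advertisement. Exception (b) does not apply.
Exception (c) is satisfied on its face — a current Schedule 5 Approval is held; a Small Lessor Declaration is on file; the number of days the property was let is 96 days, under the 105 days limit. But: (n) operates against (c): aggregate throughput is 3,460 units, meeting the 3,430 units threshold. (o), which would lift (n), is not engaged — the baseline figure is 520, short of 549. (c) is therefore removed.
Exception (d)'s conditions are all satisfied: the reference index is 192, under the 193 limit; rent is paid in kind. But: (p) applies — a current Annual Notice is held. Exception (d) does not apply.
Exception (e) fails — there is no Annual Declaration in force.
Every exception is unavailable, so the rule governs.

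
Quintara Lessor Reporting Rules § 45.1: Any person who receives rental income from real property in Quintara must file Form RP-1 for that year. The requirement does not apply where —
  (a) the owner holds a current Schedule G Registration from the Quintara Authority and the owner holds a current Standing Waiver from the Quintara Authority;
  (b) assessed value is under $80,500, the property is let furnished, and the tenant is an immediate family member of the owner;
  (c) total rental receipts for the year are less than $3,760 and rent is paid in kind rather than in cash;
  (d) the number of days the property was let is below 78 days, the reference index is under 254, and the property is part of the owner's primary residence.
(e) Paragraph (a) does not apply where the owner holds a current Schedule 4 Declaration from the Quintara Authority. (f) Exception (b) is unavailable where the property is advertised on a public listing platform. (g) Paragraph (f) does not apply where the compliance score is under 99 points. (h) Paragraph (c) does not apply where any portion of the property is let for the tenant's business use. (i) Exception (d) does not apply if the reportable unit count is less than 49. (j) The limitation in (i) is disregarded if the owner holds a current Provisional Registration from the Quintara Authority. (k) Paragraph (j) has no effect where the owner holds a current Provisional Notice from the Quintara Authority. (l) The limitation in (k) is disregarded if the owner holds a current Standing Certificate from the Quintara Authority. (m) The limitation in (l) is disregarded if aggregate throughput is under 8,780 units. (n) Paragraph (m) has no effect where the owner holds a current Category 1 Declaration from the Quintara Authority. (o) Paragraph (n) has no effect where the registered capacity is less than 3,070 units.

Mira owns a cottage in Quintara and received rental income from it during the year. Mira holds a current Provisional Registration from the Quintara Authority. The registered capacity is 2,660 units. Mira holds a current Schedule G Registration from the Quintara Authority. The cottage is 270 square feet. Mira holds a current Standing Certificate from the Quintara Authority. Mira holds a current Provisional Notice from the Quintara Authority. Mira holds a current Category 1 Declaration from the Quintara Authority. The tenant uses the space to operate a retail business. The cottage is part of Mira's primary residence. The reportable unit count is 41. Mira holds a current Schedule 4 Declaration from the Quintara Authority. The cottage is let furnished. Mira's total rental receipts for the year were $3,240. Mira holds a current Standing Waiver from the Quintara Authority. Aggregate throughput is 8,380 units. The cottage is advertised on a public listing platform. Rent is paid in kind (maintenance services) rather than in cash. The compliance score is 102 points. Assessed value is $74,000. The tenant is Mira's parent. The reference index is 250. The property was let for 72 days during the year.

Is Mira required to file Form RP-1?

All of (a)'s requirements are met (a current Schedule G Registration is held; a current Standing Waiver is held). Turning to paragraph (e): (e) is triggered — a current Schedule 4 Declaration is held. (a) is therefore removed.
All of (b)'s requirements are met (assessed value is $74,000, under the $80,500 limit; the property is let furnished; the tenant is an immediate family member). But: (f) is triggered — the property is publicly advertised. (g) is not engaged (the compliance score is 102 points, not under 99 points), so (f) stands. So (b) is unavailable.
All of (c)'s requirements are met (total rental receipts for the year are $3,240, less than the $3,760 limit; rent is paid in kind). But: (h) is engaged — the space is let for business use. So (c) is unavailable.
Exception (d) is satisfied on its face — the number of days the property was let is 72 days, below the 78 days limit; the reference index is 250, under the 254 limit; the cottage is part of the primary residence. But: (i) operates against (d): the reportable unit count is 41, less than the 49 limit. (j) applies (a current Provisional Registration is held), but is itself disapplied by (k): (k) operates against (j): a current Provisional Notice is held. (l) applies (a current Standing Certificate is held), but is displaced by (m): (m) operates against (l): aggregate throughput is 8,380 units, under the 8,780 units limit. (n) would limit (m) — a current Category 1 Declaration is held — but (o) sets (n) aside: (o) operates against (n): the registered capacity is 2,660 units, less than the 3,070 units limit. (d) is therefore removed.
No exception applies. The general rule governs.

Yes — Mira must file Form RP-1.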